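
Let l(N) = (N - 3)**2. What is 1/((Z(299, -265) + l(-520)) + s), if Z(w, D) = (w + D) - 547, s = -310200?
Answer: -1/37184 ≈ -2.6893e-5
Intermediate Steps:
l(N) = (-3 + N)**2
Z(w, D) = -547 + D + w (Z(w, D) = (D + w) - 547 = -547 + D + w)
1/((Z(299, -265) + l(-520)) + s) = 1/(((-547 - 265 + 299) + (-3 - 520)**2) - 310200) = 1/((-513 + (-523)**2) - 310200) = 1/((-513 + 273529) - 310200) = 1/(273016 - 310200) = 1/(-37184) = -1/37184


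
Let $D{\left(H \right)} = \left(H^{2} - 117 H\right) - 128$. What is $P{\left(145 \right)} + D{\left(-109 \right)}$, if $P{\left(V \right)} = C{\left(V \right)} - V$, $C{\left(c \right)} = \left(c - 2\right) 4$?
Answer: $24933$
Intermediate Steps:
$C{\left(c \right)} = -8 + 4 c$ ($C{\left(c \right)} = \left(-2 + c\right) 4 = -8 + 4 c$)
$D{\left(H \right)} = -128 + H^{2} - 117 H$
$P{\left(V \right)} = -8 + 3 V$ ($P{\left(V \right)} = \left(-8 + 4 V\right) - V = -8 + 3 V$)
$P{\left(145 \right)} + D{\left(-109 \right)} = \left(-8 + 3 \cdot 145\right) - \left(-12625 - 11881\right) = \left(-8 + 435\right) + \left(-128 + 11881 + 12753\right) = 427 + 24506 = 24933$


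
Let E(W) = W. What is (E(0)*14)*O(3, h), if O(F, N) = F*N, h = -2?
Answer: 0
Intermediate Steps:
(E(0)*14)*O(3, h) = (0*14)*(3*(-2)) = 0*(-6) = 0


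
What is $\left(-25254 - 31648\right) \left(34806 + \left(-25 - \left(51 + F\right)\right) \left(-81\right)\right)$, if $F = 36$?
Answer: $-2496745956$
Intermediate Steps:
$\left(-25254 - 31648\right) \left(34806 + \left(-25 - \left(51 + F\right)\right) \left(-81\right)\right) = \left(-25254 - 31648\right) \left(34806 + \left(-25 - 87\right) \left(-81\right)\right) = - 56902 \left(34806 + \left(-25 - 87\right) \left(-81\right)\right) = - 56902 \left(34806 - -9072\right) = - 56902 \left(34806 + 9072\right) = \left(-56902\right) 43878 = -2496745956$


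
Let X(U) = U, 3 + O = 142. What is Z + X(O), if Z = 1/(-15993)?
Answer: 2223026/15993 ≈ 139.00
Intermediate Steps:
O = 139 (O = -3 + 142 = 139)
Z = -1/15993 ≈ -6.2527e-5
Z + X(O) = -1/15993 + 139 = 2223026/15993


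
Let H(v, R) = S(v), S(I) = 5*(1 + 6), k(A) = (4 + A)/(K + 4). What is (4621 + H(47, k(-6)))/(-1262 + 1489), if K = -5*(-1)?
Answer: 4656/227 ≈ 20.511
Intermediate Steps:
K = 5
k(A) = 4/9 + A/9 (k(A) = (4 + A)/(5 + 4) = (4 + A)/9 = (4 + A)*(1/9) = 4/9 + A/9)
S(I) = 35 (S(I) = 5*7 = 35)
H(v, R) = 35
(4621 + H(47, k(-6)))/(-1262 + 1489) = (4621 + 35)/(-1262 + 1489) = 4656/227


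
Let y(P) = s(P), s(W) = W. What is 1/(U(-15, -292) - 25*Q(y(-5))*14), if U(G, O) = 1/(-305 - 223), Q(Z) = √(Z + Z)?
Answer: 528*I/(-I + 184800*√10) ≈ -1.5461e-9 + 0.00090351*I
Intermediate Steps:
y(P) = P
Q(Z) = √2*√Z (Q(Z) = √(2*Z) = √2*√Z)
U(G, O) = -1/528 (U(G, O) = 1/(-528) = -1/528)
1/(U(-15, -292) - 25*Q(y(-5))*14) = 1/(-1/528 - 25*√2*√(-5)*14) = 1/(-1/528 - 25*√2*I*√5*14) = 1/(-1/528 - 25*I*√10*14) = 1/(-1/528 - 350*I*√10)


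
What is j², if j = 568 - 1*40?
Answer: 278784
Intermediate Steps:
j = 528 (j = 568 - 40 = 528)
j² = 528² = 278784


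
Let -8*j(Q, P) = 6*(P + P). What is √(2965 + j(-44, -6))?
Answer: √2974 ≈ 54.534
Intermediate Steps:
j(Q, P) = -3*P/2 (j(Q, P) = -3*(P + P)/4 = -3*2*P/4 = -3*P/2)
√(2965 + j(-44, -6)) = √(2965 - 3/2*(-6)) = √(2965 + 9) = √2974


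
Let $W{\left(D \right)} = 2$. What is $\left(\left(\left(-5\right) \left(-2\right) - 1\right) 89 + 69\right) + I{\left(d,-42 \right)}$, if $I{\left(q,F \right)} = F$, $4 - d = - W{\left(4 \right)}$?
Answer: $828$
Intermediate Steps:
$d = 6$ ($d = 4 - \left(-1\right) 2 = 4 - -2 = 4 + 2 = 6$)
$\left(\left(\left(-5\right) \left(-2\right) - 1\right) 89 + 69\right) + I{\left(d,-42 \right)} = \left(\left(\left(-5\right) \left(-2\right) - 1\right) 89 + 69\right) - 42 = \left(\left(10 - 1\right) 89 + 69\right) - 42 = \left(9 \cdot 89 + 69\right) - 42 = \left(801 + 69\right) - 42 = 870 - 42 = 828$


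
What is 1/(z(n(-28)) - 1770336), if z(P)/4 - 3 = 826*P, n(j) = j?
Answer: -1/1862836 ≈ -5.3682e-7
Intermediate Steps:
z(P) = 12 + 3304*P (z(P) = 12 + 4*(826*P) = 12 + 3304*P)
1/(z(n(-28)) - 1770336) = 1/((12 + 3304*(-28)) - 1770336) = 1/((12 - 92512) - 1770336) = 1/(-92500 - 1770336) = 1/(-1862836) = -1/1862836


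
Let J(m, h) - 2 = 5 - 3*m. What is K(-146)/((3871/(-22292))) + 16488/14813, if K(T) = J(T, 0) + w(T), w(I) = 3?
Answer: -21124411480/8191589 ≈ -2578.8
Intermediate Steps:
J(m, h) = 7 - 3*m (J(m, h) = 2 + (5 - 3*m) = 7 - 3*m)
K(T) = 10 - 3*T (K(T) = (7 - 3*T) + 3 = 10 - 3*T)
K(-146)/((3871/(-22292))) + 16488/14813 = (10 - 3*(-146))/((3871/(-22292))) + 16488/14813 = (10 + 438)/((3871*(-1/22292))) + 16488*(1/14813) = 448/(-3871/22292) + 16488/14813 = 448*(-22292/3871) + 16488/14813 = -1426688/553 + 16488/14813 = -21124411480/8191589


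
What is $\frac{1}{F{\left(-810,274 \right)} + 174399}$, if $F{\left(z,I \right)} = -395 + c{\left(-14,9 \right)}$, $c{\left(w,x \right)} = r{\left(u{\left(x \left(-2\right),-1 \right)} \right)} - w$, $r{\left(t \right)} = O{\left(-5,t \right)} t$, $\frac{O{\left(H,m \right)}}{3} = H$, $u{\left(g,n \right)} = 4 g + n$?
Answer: $\frac{1}{175113} \approx 5.7106 \cdot 10^{-6}$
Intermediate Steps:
$u{\left(g,n \right)} = n + 4 g$
$O{\left(H,m \right)} = 3 H$
$r{\left(t \right)} = - 15 t$ ($r{\left(t \right)} = 3 \left(-5\right) t = - 15 t$)
$c{\left(w,x \right)} = 15 - w + 120 x$ ($c{\left(w,x \right)} = - 15 \left(-1 + 4 x \left(-2\right)\right) - w = - 15 \left(-1 + 4 \left(- 2 x\right)\right) - w = - 15 \left(-1 - 8 x\right) - w = \left(15 + 120 x\right) - w = 15 - w + 120 x$)
$F{\left(z,I \right)} = 714$ ($F{\left(z,I \right)} = -395 + \left(15 - -14 + 120 \cdot 9\right) = -395 + \left(15 + 14 + 1080\right) = -395 + 1109 = 714$)
$\frac{1}{F{\left(-810,274 \right)} + 174399} = \frac{1}{714 + 174399} = \frac{1}{175113}$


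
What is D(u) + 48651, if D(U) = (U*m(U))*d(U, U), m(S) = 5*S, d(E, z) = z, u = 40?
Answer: 368651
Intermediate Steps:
D(U) = 5*U³ (D(U) = (U*(5*U))*U = (5*U²)*U = 5*U³)
D(u) + 48651 = 5*40³ + 48651 = 5*64000 + 48651 = 320000 + 48651 = 368651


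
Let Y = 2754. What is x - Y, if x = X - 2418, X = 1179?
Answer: -3993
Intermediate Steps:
x = -1239 (x = 1179 - 2418 = -1239)
x - Y = -1239 - 1*2754 = -1239 - 2754 = -3993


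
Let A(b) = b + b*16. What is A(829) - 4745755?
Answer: -4731662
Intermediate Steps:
A(b) = 17*b (A(b) = b + 16*b = 17*b)
A(829) - 4745755 = 17*829 - 4745755 = 14093 - 4745755 = -4731662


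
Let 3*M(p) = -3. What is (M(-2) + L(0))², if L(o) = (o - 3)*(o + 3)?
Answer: 100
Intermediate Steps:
M(p) = -1 (M(p) = (⅓)*(-3) = -1)
L(o) = (-3 + o)*(3 + o)
(M(-2) + L(0))² = (-1 + (-9 + 0²))² = (-1 + (-9 + 0))² = (-1 - 9)² = (-10)² = 100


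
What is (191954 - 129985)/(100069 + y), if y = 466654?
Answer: 61969/566723 ≈ 0.10935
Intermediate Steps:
(191954 - 129985)/(100069 + y) = (191954 - 129985)/(100069 + 466654) = 61969/566723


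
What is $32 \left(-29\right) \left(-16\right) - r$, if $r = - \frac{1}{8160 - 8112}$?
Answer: $\frac{712705}{48} \approx 14848.0$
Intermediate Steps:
$r = - \frac{1}{48} \approx -0.020833$
$32 \left(-29\right) \left(-16\right) - r = 32 \left(-29\right) \left(-16\right) - - \frac{1}{48} = \left(-928\right) \left(-16\right) + \frac{1}{48} = 14848 + \frac{1}{48} = \frac{712705}{48}$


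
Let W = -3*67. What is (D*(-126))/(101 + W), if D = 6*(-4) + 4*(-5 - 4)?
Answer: -378/5 ≈ -75.600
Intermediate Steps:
W = -201
D = -60 (D = -24 + 4*(-9) = -24 - 36 = -60)
(D*(-126))/(101 + W) = (-60*(-126))/(101 - 201) = 7560/(-100) = 7560*(-1/100) = -378/5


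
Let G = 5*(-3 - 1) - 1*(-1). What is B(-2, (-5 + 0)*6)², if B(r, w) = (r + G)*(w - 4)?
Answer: 509796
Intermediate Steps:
G = -19 (G = 5*(-4) + 1 = -20 + 1 = -19)
B(r, w) = (-19 + r)*(-4 + w) (B(r, w) = (r - 19)*(w - 4) = (-19 + r)*(-4 + w))
B(-2, (-5 + 0)*6)² = (76 - 19*(-5 + 0)*6 - 4*(-2) - 2*(-5 + 0)*6)² = (76 - (-95)*6 + 8 - (-10)*6)² = (76 - 19*(-30) + 8 - 2*(-30))² = (76 + 570 + 8 + 60)² = 714² = 509796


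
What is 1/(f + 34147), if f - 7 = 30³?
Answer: 1/61154 ≈ 1.6352e-5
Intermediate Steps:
f = 27007 (f = 7 + 30³ = 7 + 27000 = 27007)
1/(f + 34147) = 1/(27007 + 34147) = 1/61154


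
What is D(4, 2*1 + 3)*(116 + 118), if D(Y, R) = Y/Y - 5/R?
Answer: 0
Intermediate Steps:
D(Y, R) = 1 - 5/R
D(4, 2*1 + 3)*(116 + 118) = ((-5 + (2*1 + 3))/(2*1 + 3))*(116 + 118) = ((-5 + (2 + 3))/(2 + 3))*234 = ((-5 + 5)/5)*234 = ((1/5)*0)*234 = 0*234 = 0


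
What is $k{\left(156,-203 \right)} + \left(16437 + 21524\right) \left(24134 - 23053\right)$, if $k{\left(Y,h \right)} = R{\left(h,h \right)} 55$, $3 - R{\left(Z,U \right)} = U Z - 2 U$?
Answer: $38747181$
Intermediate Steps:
$R{\left(Z,U \right)} = 3 + 2 U - U Z$ ($R{\left(Z,U \right)} = 3 - \left(U Z - 2 U\right) = 3 - \left(- 2 U + U Z\right) = 3 + 2 U - U Z$)
$k{\left(Y,h \right)} = 165 - 55 h^{2} + 110 h$ ($k{\left(Y,h \right)} = \left(3 + 2 h - h h\right) 55 = \left(3 + 2 h - h^{2}\right) 55 = \left(3 - h^{2} + 2 h\right) 55 = 165 - 55 h^{2} + 110 h$)
$k{\left(156,-203 \right)} + \left(16437 + 21524\right) \left(24134 - 23053\right) = \left(165 - 55 \left(-203\right)^{2} + 110 \left(-203\right)\right) + \left(16437 + 21524\right) \left(24134 - 23053\right) = \left(165 - 2266495 - 22330\right) + 37961 \left(24134 - 23053\right) = -2288660 + 37961 \cdot 1081 = -2288660 + 41035841 = 38747181$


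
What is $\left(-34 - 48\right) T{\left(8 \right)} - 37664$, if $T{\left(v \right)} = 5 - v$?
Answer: $-37418$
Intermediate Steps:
$\left(-34 - 48\right) T{\left(8 \right)} - 37664 = \left(-34 - 48\right) \left(5 - 8\right) - 37664 = - 82 \left(5 - 8\right) - 37664 = \left(-82\right) \left(-3\right) - 37664 = 246 - 37664 = -37418$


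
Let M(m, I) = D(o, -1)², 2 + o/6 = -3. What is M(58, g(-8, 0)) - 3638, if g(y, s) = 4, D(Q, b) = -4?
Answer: -3622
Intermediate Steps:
o = -30 (o = -12 + 6*(-3) = -12 - 18 = -30)
M(m, I) = 16 (M(m, I) = (-4)² = 16)
M(58, g(-8, 0)) - 3638 = 16 - 3638 = -3622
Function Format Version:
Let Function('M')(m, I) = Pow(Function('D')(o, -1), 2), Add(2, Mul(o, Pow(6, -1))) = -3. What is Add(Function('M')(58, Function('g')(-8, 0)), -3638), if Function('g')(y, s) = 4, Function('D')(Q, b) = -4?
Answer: -3622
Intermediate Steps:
o = -30 (o = Add(-12, Mul(6, -3)) = Add(-12, -18) = -30)
Function('M')(m, I) = 16 (Function('M')(m, I) = Pow(-4, 2) = 16)
Add(Function('M')(58, Function('g')(-8, 0)), -3638) = Add(16, -3638) = -3622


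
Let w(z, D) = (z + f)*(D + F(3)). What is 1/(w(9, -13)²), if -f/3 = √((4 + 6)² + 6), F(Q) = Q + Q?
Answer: 1/(441*(3 - √106)²) ≈ 4.2603e-5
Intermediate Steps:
F(Q) = 2*Q
f = -3*√106 (f = -3*√((4 + 6)² + 6) = -3*√(10² + 6) = -3*√(100 + 6) = -3*√106 ≈ -30.887)
w(z, D) = (6 + D)*(z - 3*√106) (w(z, D) = (z - 3*√106)*(D + 2*3) = (z - 3*√106)*(D + 6) = (z - 3*√106)*(6 + D) = (6 + D)*(z - 3*√106))
1/(w(9, -13)²) = 1/((-18*√106 + 6*9 - 13*9 - 3*(-13)*√106)²) = 1/((-18*√106 + 54 - 117 + 39*√106)²) = 1/((-63 + 21*√106)²) = (-63 + 21*√106)⁻²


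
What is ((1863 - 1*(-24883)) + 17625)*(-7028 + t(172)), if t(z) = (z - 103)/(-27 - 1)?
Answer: -8734564463/28 ≈ -3.1195e+8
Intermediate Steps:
t(z) = 103/28 - z/28 (t(z) = (-103 + z)/(-28) = (-103 + z)*(-1/28) = 103/28 - z/28)
((1863 - 1*(-24883)) + 17625)*(-7028 + t(172)) = ((1863 - 1*(-24883)) + 17625)*(-7028 + (103/28 - 1/28*172)) = ((1863 + 24883) + 17625)*(-7028 + (103/28 - 43/7)) = (26746 + 17625)*(-7028 - 69/28) = 44371*(-196853/28) = -8734564463/28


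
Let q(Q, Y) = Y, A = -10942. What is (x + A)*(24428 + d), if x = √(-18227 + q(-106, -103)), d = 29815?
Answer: -593526906 + 54243*I*√18330 ≈ -5.9353e+8 + 7.3439e+6*I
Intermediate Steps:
x = I*√18330 (x = √(-18227 - 103) = √(-18330) = I*√18330 ≈ 135.39*I)
(x + A)*(24428 + d) = (I*√18330 - 10942)*(24428 + 29815) = (-10942 + I*√18330)*54243 = -593526906 + 54243*I*√18330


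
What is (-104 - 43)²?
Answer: 21609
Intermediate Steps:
(-104 - 43)² = (-147)² = 21609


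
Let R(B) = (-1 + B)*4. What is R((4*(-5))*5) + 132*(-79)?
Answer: -10832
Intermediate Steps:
R(B) = -4 + 4*B
R((4*(-5))*5) + 132*(-79) = (-4 + 4*((4*(-5))*5)) + 132*(-79) = (-4 + 4*(-20*5)) - 10428 = (-4 + 4*(-100)) - 10428 = (-4 - 400) - 10428 = -404 - 10428 = -10832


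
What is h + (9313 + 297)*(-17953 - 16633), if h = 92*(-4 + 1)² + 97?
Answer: -332370535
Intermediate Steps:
h = 925 (h = 92*(-3)² + 97 = 92*9 + 97 = 828 + 97 = 925)
h + (9313 + 297)*(-17953 - 16633) = 925 + (9313 + 297)*(-17953 - 16633) = 925 + 9610*(-34586) = 925 - 332371460 = -332370535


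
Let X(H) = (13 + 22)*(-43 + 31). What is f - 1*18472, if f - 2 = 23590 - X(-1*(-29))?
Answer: 5540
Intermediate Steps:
X(H) = -420 (X(H) = 35*(-12) = -420)
f = 24012 (f = 2 + (23590 - 1*(-420)) = 2 + (23590 + 420) = 2 + 24010 = 24012)
f - 1*18472 = 24012 - 1*18472 = 24012 - 18472 = 5540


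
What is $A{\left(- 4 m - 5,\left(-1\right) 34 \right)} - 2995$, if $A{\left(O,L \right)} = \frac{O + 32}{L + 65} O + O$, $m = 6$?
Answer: $- \frac{93831}{31} \approx -3026.8$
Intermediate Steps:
$A{\left(O,L \right)} = O + \frac{O \left(32 + O\right)}{65 + L}$ ($A{\left(O,L \right)} = \frac{32 + O}{65 + L} O + O = \frac{O \left(32 + O\right)}{65 + L} + O = O + \frac{O \left(32 + O\right)}{65 + L}$)
$A{\left(- 4 m - 5,\left(-1\right) 34 \right)} - 2995 = \frac{\left(\left(-4\right) 6 - 5\right) \left(97 - 34 - 29\right)}{65 - 34} - 2995 = \frac{\left(-24 - 5\right) \left(97 - 34 - 29\right)}{65 - 34} - 2995 = - \frac{29 \left(97 - 34 - 29\right)}{31} - 2995 = \left(-29\right) \frac{1}{31} \cdot 34 - 2995 = - \frac{986}{31} - 2995 = - \frac{93831}{31}$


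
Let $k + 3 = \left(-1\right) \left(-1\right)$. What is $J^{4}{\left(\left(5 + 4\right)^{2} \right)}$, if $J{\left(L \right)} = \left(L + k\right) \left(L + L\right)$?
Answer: $26826772315750416$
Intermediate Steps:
$k = -2$ ($k = -3 - -1 = -3 + 1 = -2$)
$J{\left(L \right)} = 2 L \left(-2 + L\right)$ ($J{\left(L \right)} = \left(L - 2\right) \left(L + L\right) = \left(-2 + L\right) 2 L = 2 L \left(-2 + L\right)$)
$J^{4}{\left(\left(5 + 4\right)^{2} \right)} = \left(2 \left(5 + 4\right)^{2} \left(-2 + \left(5 + 4\right)^{2}\right)\right)^{4} = \left(2 \cdot 9^{2} \left(-2 + 9^{2}\right)\right)^{4} = \left(2 \cdot 81 \left(-2 + 81\right)\right)^{4} = \left(2 \cdot 81 \cdot 79\right)^{4} = 12798^{4} = 26826772315750416$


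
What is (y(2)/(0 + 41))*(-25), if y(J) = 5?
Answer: -125/41 ≈ -3.0488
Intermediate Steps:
(y(2)/(0 + 41))*(-25) = (5/(0 + 41))*(-25) = (5/41)*(-25) = -125/41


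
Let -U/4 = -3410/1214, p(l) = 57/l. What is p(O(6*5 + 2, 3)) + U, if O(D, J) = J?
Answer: 18353/607 ≈ 30.236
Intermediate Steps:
U = 6820/607 (U = -(-13640)/1214 = -4*(-1705/607) = 6820/607 ≈ 11.236)
p(O(6*5 + 2, 3)) + U = 57/3 + 6820/607 = 57*(⅓) + 6820/607 = 19 + 6820/607 = 18353/607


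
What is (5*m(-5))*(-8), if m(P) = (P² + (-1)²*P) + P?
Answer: -600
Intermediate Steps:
m(P) = P² + 2*P (m(P) = (P² + 1*P) + P = (P² + P) + P = (P + P²) + P = P² + 2*P)
(5*m(-5))*(-8) = (5*(-5*(2 - 5)))*(-8) = (5*(-5*(-3)))*(-8) = (5*15)*(-8) = 75*(-8) = -600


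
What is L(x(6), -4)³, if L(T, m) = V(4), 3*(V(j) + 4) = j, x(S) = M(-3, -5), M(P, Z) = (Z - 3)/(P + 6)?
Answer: -512/27 ≈ -18.963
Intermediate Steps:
M(P, Z) = (-3 + Z)/(6 + P)
x(S) = -8/3 (x(S) = (-3 - 5)/(6 - 3) = -8/3)
V(j) = -4 + j/3
L(T, m) = -8/3 (L(T, m) = -4 + (⅓)*4 = -4 + 4/3 = -8/3)
L(x(6), -4)³ = (-8/3)³ = -512/27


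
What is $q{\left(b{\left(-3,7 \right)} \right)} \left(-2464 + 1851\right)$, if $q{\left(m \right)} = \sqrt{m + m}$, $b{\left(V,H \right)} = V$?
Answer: $- 613 i \sqrt{6} \approx - 1501.5 i$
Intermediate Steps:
$q{\left(m \right)} = \sqrt{2} \sqrt{m}$ ($q{\left(m \right)} = \sqrt{2 m} = \sqrt{2} \sqrt{m}$)
$q{\left(b{\left(-3,7 \right)} \right)} \left(-2464 + 1851\right) = \sqrt{2} \sqrt{-3} \left(-2464 + 1851\right) = \sqrt{2} i \sqrt{3} \left(-613\right) = i \sqrt{6} \left(-613\right) = - 613 i \sqrt{6}$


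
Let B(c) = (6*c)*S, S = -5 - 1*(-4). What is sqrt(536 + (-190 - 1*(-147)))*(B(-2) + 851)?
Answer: 863*sqrt(493) ≈ 19162.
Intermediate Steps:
S = -1 (S = -5 + 4 = -1)
B(c) = -6*c (B(c) = (6*c)*(-1) = -6*c)
sqrt(536 + (-190 - 1*(-147)))*(B(-2) + 851) = sqrt(536 + (-190 - 1*(-147)))*(-6*(-2) + 851) = sqrt(536 + (-190 + 147))*(12 + 851) = sqrt(536 - 43)*863 = sqrt(493)*863 = 863*sqrt(493)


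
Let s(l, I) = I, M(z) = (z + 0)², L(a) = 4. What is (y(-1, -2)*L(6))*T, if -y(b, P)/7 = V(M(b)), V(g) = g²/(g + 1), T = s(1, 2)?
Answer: -28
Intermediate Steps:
M(z) = z²
T = 2
V(g) = g²/(1 + g)
y(b, P) = -7*b⁴/(1 + b²) (y(b, P) = -7*(b²)²/(1 + b²) = -7*b⁴/(1 + b²))
(y(-1, -2)*L(6))*T = (-7*(-1)⁴/(1 + (-1)²)*4)*2 = (-7*1/(1 + 1)*4)*2 = (-7*1/2*4)*2 = (-7*1*½*4)*2 = -7/2*4*2 = -14*2 = -28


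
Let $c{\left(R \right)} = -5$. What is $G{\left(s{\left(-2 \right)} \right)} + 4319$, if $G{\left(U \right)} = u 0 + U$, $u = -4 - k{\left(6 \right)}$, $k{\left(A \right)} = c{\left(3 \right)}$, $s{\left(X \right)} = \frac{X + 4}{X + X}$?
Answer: $\frac{8637}{2} \approx 4318.5$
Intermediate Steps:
$s{\left(X \right)} = \frac{4 + X}{2 X}$
$k{\left(A \right)} = -5$
$u = 1$ ($u = -4 - -5 = -4 + 5 = 1$)
$G{\left(U \right)} = U$ ($G{\left(U \right)} = 1 \cdot 0 + U = 0 + U = U$)
$G{\left(s{\left(-2 \right)} \right)} + 4319 = \frac{4 - 2}{2 \left(-2\right)} + 4319 = \frac{1}{2} \left(- \frac{1}{2}\right) 2 + 4319 = - \frac{1}{2} + 4319 = \frac{8637}{2}$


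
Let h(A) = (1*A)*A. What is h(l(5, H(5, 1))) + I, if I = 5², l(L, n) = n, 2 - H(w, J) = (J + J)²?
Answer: 29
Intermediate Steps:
H(w, J) = 2 - 4*J² (H(w, J) = 2 - (J + J)² = 2 - (2*J)² = 2 - 4*J²)
I = 25
h(A) = A² (h(A) = A*A = A²)
h(l(5, H(5, 1))) + I = (2 - 4*1²)² + 25 = (2 - 4*1)² + 25 = (2 - 4)² + 25 = (-2)² + 25 = 4 + 25 = 29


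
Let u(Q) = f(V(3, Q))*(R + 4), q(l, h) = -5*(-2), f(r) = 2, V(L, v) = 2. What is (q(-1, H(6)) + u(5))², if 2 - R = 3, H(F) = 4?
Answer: 256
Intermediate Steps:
q(l, h) = 10
R = -1 (R = 2 - 1*3 = 2 - 3 = -1)
u(Q) = 6 (u(Q) = 2*(-1 + 4) = 2*3 = 6)
(q(-1, H(6)) + u(5))² = (10 + 6)² = 16² = 256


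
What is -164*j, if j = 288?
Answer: -47232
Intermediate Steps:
-164*j = -164*288 = -47232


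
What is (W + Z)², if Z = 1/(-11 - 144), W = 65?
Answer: 101485476/24025 ≈ 4224.2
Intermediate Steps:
Z = -1/155 (Z = 1/(-155) = -1/155 ≈ -0.0064516)
(W + Z)² = (65 - 1/155)² = (10074/155)² = 101485476/24025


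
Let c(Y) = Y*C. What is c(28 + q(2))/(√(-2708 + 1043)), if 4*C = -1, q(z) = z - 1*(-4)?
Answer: 17*I*√185/1110 ≈ 0.20831*I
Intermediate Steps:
q(z) = 4 + z (q(z) = z + 4 = 4 + z)
C = -¼ (C = (¼)*(-1) = -¼ ≈ -0.25000)
c(Y) = -Y/4 (c(Y) = Y*(-¼) = -Y/4)
c(28 + q(2))/(√(-2708 + 1043)) = (-(28 + (4 + 2))/4)/(√(-2708 + 1043)) = (-(28 + 6)/4)/(√(-1665)) = (-¼*34)/((3*I*√185)) = -(-17)*I*√185/1110 = 17*I*√185/1110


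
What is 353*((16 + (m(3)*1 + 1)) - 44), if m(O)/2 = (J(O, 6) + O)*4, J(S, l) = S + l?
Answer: 24357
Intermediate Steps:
m(O) = 48 + 16*O (m(O) = 2*(((O + 6) + O)*4) = 2*(((6 + O) + O)*4) = 2*((6 + 2*O)*4) = 2*(24 + 8*O) = 48 + 16*O)
353*((16 + (m(3)*1 + 1)) - 44) = 353*((16 + ((48 + 16*3)*1 + 1)) - 44) = 353*((16 + ((48 + 48)*1 + 1)) - 44) = 353*((16 + (96*1 + 1)) - 44) = 353*((16 + (96 + 1)) - 44) = 353*((16 + 97) - 44) = 353*(113 - 44) = 353*69 = 24357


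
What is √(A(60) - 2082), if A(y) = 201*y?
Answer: √9978 ≈ 99.890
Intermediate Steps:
√(A(60) - 2082) = √(201*60 - 2082) = √(12060 - 2082) = √9978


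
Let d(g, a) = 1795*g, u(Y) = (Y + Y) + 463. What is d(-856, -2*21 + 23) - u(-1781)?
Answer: -1533421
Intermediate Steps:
u(Y) = 463 + 2*Y (u(Y) = 2*Y + 463 = 463 + 2*Y)
d(-856, -2*21 + 23) - u(-1781) = 1795*(-856) - (463 + 2*(-1781)) = -1536520 - (463 - 3562) = -1536520 - 1*(-3099) = -1536520 + 3099 = -1533421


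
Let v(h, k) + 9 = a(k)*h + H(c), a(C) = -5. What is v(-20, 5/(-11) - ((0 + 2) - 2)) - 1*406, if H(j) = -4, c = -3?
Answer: -319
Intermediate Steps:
v(h, k) = -13 - 5*h (v(h, k) = -9 + (-5*h - 4) = -9 + (-4 - 5*h) = -13 - 5*h)
v(-20, 5/(-11) - ((0 + 2) - 2)) - 1*406 = (-13 - 5*(-20)) - 1*406 = (-13 + 100) - 406 = 87 - 406 = -319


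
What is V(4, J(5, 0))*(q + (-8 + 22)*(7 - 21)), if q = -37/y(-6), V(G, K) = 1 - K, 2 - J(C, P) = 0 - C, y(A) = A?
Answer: 1139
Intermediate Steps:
J(C, P) = 2 + C (J(C, P) = 2 - (0 - C) = 2 - (-1)*C = 2 + C)
q = 37/6 (q = -37/(-6) = -37*(-⅙) = 37/6 ≈ 6.1667)
V(4, J(5, 0))*(q + (-8 + 22)*(7 - 21)) = (1 - (2 + 5))*(37/6 + (-8 + 22)*(7 - 21)) = (1 - 1*7)*(37/6 + 14*(-14)) = (1 - 7)*(37/6 - 196) = -6*(-1139/6) = 1139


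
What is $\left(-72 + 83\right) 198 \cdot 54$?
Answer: $117612$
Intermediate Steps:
$\left(-72 + 83\right) 198 \cdot 54 = 11 \cdot 198 \cdot 54 = 2178 \cdot 54 = 117612$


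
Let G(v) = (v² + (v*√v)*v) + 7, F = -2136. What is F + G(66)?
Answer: 2227 + 4356*√66 ≈ 37615.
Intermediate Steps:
G(v) = 7 + v² + v^(5/2) (G(v) = (v² + v^(3/2)*v) + 7 = (v² + v^(5/2)) + 7 = 7 + v² + v^(5/2))
F + G(66) = -2136 + (7 + 66² + 66^(5/2)) = -2136 + (7 + 4356 + 4356*√66) = -2136 + (4363 + 4356*√66) = 2227 + 4356*√66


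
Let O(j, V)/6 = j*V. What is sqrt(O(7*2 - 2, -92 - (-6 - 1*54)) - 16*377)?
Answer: 4*I*sqrt(521) ≈ 91.302*I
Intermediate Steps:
O(j, V) = 6*V*j (O(j, V) = 6*(j*V) = 6*(V*j) = 6*V*j)
sqrt(O(7*2 - 2, -92 - (-6 - 1*54)) - 16*377) = sqrt(6*(-92 - (-6 - 1*54))*(7*2 - 2) - 16*377) = sqrt(6*(-92 - (-6 - 54))*(14 - 2) - 6032) = sqrt(6*(-92 - 1*(-60))*12 - 6032) = sqrt(6*(-92 + 60)*12 - 6032) = sqrt(6*(-32)*12 - 6032) = sqrt(-2304 - 6032) = sqrt(-8336) = 4*I*sqrt(521)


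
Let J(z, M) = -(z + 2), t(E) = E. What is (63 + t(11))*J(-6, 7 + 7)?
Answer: 296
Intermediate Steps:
J(z, M) = -2 - z (J(z, M) = -(2 + z) = -2 - z)
(63 + t(11))*J(-6, 7 + 7) = (63 + 11)*(-2 - 1*(-6)) = 74*(-2 + 6) = 74*4 = 296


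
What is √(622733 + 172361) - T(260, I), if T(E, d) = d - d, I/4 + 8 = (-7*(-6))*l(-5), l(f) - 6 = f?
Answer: √795094 ≈ 891.68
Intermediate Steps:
l(f) = 6 + f
I = 136 (I = -32 + 4*((-7*(-6))*(6 - 5)) = -32 + 4*(42*1) = -32 + 4*42 = -32 + 168 = 136)
T(E, d) = 0
√(622733 + 172361) - T(260, I) = √(622733 + 172361) - 1*0 = √795094 + 0 = √795094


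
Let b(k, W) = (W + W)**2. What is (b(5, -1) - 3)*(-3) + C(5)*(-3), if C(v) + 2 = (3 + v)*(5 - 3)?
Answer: -45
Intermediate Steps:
C(v) = 4 + 2*v (C(v) = -2 + (3 + v)*(5 - 3) = -2 + (3 + v)*2 = -2 + (6 + 2*v) = 4 + 2*v)
b(k, W) = 4*W**2 (b(k, W) = (2*W)**2 = 4*W**2)
(b(5, -1) - 3)*(-3) + C(5)*(-3) = (4*(-1)**2 - 3)*(-3) + (4 + 2*5)*(-3) = (4*1 - 3)*(-3) + (4 + 10)*(-3) = (4 - 3)*(-3) + 14*(-3) = 1*(-3) - 42 = -3 - 42 = -45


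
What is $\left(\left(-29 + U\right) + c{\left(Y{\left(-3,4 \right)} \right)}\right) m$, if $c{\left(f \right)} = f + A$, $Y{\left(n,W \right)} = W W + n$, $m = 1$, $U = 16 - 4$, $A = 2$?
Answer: $-2$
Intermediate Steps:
$U = 12$
$Y{\left(n,W \right)} = n + W^{2}$ ($Y{\left(n,W \right)} = W^{2} + n = n + W^{2}$)
$c{\left(f \right)} = 2 + f$ ($c{\left(f \right)} = f + 2 = 2 + f$)
$\left(\left(-29 + U\right) + c{\left(Y{\left(-3,4 \right)} \right)}\right) m = \left(\left(-29 + 12\right) + \left(2 - \left(3 - 4^{2}\right)\right)\right) 1 = \left(-17 + \left(2 + \left(-3 + 16\right)\right)\right) 1 = \left(-17 + \left(2 + 13\right)\right) 1 = \left(-17 + 15\right) 1 = \left(-2\right) 1 = -2$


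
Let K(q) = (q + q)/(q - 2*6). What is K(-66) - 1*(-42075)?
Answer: 546997/13 ≈ 42077.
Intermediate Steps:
K(q) = 2*q/(-12 + q) (K(q) = (2*q)/(q - 12) = (2*q)/(-12 + q) = 2*q/(-12 + q))
K(-66) - 1*(-42075) = 2*(-66)/(-12 - 66) - 1*(-42075) = 2*(-66)/(-78) + 42075 = 2*(-66)*(-1/78) + 42075 = 22/13 + 42075 = 546997/13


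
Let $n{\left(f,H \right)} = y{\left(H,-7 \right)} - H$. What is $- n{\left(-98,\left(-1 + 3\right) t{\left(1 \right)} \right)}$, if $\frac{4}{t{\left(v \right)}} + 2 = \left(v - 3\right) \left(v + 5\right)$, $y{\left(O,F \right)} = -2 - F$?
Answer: $- \frac{39}{7} \approx -5.5714$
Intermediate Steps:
$t{\left(v \right)} = \frac{4}{-2 + \left(-3 + v\right) \left(5 + v\right)}$ ($t{\left(v \right)} = \frac{4}{-2 + \left(v - 3\right) \left(v + 5\right)} = \frac{4}{-2 + \left(-3 + v\right) \left(5 + v\right)}$)
$n{\left(f,H \right)} = 5 - H$ ($n{\left(f,H \right)} = \left(-2 - -7\right) - H = \left(-2 + 7\right) - H = 5 - H$)
$- n{\left(-98,\left(-1 + 3\right) t{\left(1 \right)} \right)} = - (5 - \left(-1 + 3\right) \frac{4}{-17 + 1^{2} + 2 \cdot 1}) = - (5 - 2 \frac{4}{-17 + 1 + 2}) = - (5 - 2 \frac{4}{-14}) = - (5 - 2 \cdot 4 \left(- \frac{1}{14}\right)) = - (5 - 2 \left(- \frac{2}{7}\right)) = - (5 - - \frac{4}{7}) = - (5 + \frac{4}{7}) = \left(-1\right) \frac{39}{7} = - \frac{39}{7}$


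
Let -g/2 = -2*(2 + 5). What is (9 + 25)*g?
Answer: 952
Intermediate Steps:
g = 28 (g = -(-4)*(2 + 5) = -(-4)*7 = -2*(-14) = 28)
(9 + 25)*g = (9 + 25)*28 = 34*28 = 952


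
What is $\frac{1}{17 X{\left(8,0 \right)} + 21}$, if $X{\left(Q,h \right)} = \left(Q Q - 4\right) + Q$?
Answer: $\frac{1}{1177} \approx 0.00084962$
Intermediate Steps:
$X{\left(Q,h \right)} = -4 + Q + Q^{2}$ ($X{\left(Q,h \right)} = \left(Q^{2} - 4\right) + Q = \left(-4 + Q^{2}\right) + Q = -4 + Q + Q^{2}$)
$\frac{1}{17 X{\left(8,0 \right)} + 21} = \frac{1}{17 \left(-4 + 8 + 8^{2}\right) + 21} = \frac{1}{17 \left(-4 + 8 + 64\right) + 21} = \frac{1}{17 \cdot 68 + 21} = \frac{1}{1156 + 21} = \frac{1}{1177}$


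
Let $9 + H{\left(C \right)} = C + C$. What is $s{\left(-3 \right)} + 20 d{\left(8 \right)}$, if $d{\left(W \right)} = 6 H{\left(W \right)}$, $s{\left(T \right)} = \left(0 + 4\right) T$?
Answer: $828$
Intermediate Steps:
$H{\left(C \right)} = -9 + 2 C$ ($H{\left(C \right)} = -9 + \left(C + C\right) = -9 + 2 C$)
$s{\left(T \right)} = 4 T$
$d{\left(W \right)} = -54 + 12 W$ ($d{\left(W \right)} = 6 \left(-9 + 2 W\right) = -54 + 12 W$)
$s{\left(-3 \right)} + 20 d{\left(8 \right)} = 4 \left(-3\right) + 20 \left(-54 + 12 \cdot 8\right) = -12 + 20 \left(-54 + 96\right) = -12 + 20 \cdot 42 = -12 + 840 = 828$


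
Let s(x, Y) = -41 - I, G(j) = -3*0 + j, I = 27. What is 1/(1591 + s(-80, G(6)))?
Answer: 1/1523 ≈ 0.00065660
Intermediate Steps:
G(j) = j (G(j) = 0 + j = j)
s(x, Y) = -68 (s(x, Y) = -41 - 1*27 = -41 - 27 = -68)
1/(1591 + s(-80, G(6))) = 1/(1591 - 68) = 1/1523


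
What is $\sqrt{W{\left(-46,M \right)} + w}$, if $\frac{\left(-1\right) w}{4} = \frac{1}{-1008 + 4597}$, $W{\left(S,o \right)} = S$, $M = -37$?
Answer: $\frac{i \sqrt{592536722}}{3589} \approx 6.7824 i$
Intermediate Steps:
$w = - \frac{4}{3589}$ ($w = - \frac{4}{-1008 + 4597} = - \frac{4}{3589} \approx -0.0011145$)
$\sqrt{W{\left(-46,M \right)} + w} = \sqrt{-46 - \frac{4}{3589}} = \sqrt{- \frac{165098}{3589}} = \frac{i \sqrt{592536722}}{3589}$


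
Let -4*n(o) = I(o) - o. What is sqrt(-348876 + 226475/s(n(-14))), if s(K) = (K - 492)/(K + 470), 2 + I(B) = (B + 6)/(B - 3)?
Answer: I*sqrt(39846257846039)/8417 ≈ 749.96*I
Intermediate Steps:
I(B) = -2 + (6 + B)/(-3 + B) (I(B) = -2 + (B + 6)/(B - 3) = -2 + (6 + B)/(-3 + B))
n(o) = o/4 - (12 - o)/(4*(-3 + o)) (n(o) = -((12 - o)/(-3 + o) - o)/4 = -(-o + (12 - o)/(-3 + o))/4 = o/4 - (12 - o)/(4*(-3 + o)))
s(K) = (-492 + K)/(470 + K)
sqrt(-348876 + 226475/s(n(-14))) = sqrt(-348876 + 226475/(((-492 + (-12 - 14 - 14*(-3 - 14))/(4*(-3 - 14)))/(470 + (-12 - 14 - 14*(-3 - 14))/(4*(-3 - 14)))))) = sqrt(-348876 + 226475/(((-492 + (1/4)*(-12 - 14 - 14*(-17))/(-17))/(470 + (1/4)*(-12 - 14 - 14*(-17))/(-17))))) = sqrt(-348876 + 226475/(((-492 + (1/4)*(-1/17)*(-12 - 14 + 238))/(470 + (1/4)*(-1/17)*(-12 - 14 + 238))))) = sqrt(-348876 + 226475/(((-492 + (1/4)*(-1/17)*212)/(470 + (1/4)*(-1/17)*212)))) = sqrt(-348876 + 226475/(((-492 - 53/17)/(470 - 53/17)))) = sqrt(-348876 + 226475/((-8417/17/(7937/17)))) = sqrt(-348876 + 226475/(((17/7937)*(-8417/17)))) = sqrt(-348876 + 226475/(-8417/7937)) = sqrt(-348876 + 226475*(-7937/8417)) = sqrt(-348876 - 1797532075/8417) = sqrt(-4734021367/8417) = I*sqrt(39846257846039)/8417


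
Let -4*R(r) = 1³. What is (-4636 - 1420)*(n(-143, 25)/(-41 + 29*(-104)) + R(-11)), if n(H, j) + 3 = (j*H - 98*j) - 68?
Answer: -10763026/1019 ≈ -10562.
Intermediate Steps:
n(H, j) = -71 - 98*j + H*j (n(H, j) = -3 + ((j*H - 98*j) - 68) = -3 + ((H*j - 98*j) - 68) = -3 + ((-98*j + H*j) - 68) = -3 + (-68 - 98*j + H*j) = -71 - 98*j + H*j)
R(r) = -¼ (R(r) = -¼*1³ = -¼*1 = -¼)
(-4636 - 1420)*(n(-143, 25)/(-41 + 29*(-104)) + R(-11)) = (-4636 - 1420)*((-71 - 98*25 - 143*25)/(-41 + 29*(-104)) - ¼) = -6056*((-71 - 2450 - 3575)/(-41 - 3016) - ¼) = -6056*(-6096/(-3057) - ¼) = -6056*(-6096*(-1/3057) - ¼) = -6056*(2032/1019 - ¼) = -6056*7109/4076 = -10763026/1019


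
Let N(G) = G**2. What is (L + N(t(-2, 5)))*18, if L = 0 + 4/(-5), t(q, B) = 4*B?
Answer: 35928/5 ≈ 7185.6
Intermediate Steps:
L = -4/5 (L = 0 - 1/5*4 = 0 - 4/5 = -4/5 ≈ -0.80000)
(L + N(t(-2, 5)))*18 = (-4/5 + (4*5)**2)*18 = (-4/5 + 20**2)*18 = (-4/5 + 400)*18 = (1996/5)*18 = 35928/5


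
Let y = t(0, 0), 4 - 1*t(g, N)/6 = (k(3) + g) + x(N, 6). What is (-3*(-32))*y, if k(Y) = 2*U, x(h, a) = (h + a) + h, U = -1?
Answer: 0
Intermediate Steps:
x(h, a) = a + 2*h (x(h, a) = (a + h) + h = a + 2*h)
k(Y) = -2 (k(Y) = 2*(-1) = -2)
t(g, N) = -12*N - 6*g (t(g, N) = 24 - 6*((-2 + g) + (6 + 2*N)) = 24 - 6*(4 + g + 2*N) = 24 + (-24 - 12*N - 6*g) = -12*N - 6*g)
y = 0 (y = -12*0 - 6*0 = 0 + 0 = 0)
(-3*(-32))*y = -3*(-32)*0 = 96*0 = 0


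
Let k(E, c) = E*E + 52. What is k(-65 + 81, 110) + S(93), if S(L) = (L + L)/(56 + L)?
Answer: 46078/149 ≈ 309.25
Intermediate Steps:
S(L) = 2*L/(56 + L) (S(L) = (2*L)/(56 + L) = 2*L/(56 + L))
k(E, c) = 52 + E**2 (k(E, c) = E**2 + 52 = 52 + E**2)
k(-65 + 81, 110) + S(93) = (52 + (-65 + 81)**2) + 2*93/(56 + 93) = (52 + 16**2) + 2*93/149 = (52 + 256) + 2*93*(1/149) = 308 + 186/149 = 46078/149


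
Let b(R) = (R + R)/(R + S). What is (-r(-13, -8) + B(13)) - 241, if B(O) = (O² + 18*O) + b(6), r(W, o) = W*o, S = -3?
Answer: 62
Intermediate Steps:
b(R) = 2*R/(-3 + R) (b(R) = (R + R)/(R - 3) = (2*R)/(-3 + R) = 2*R/(-3 + R))
B(O) = 4 + O² + 18*O (B(O) = (O² + 18*O) + 2*6/(-3 + 6) = (O² + 18*O) + 2*6/3 = (O² + 18*O) + 2*6*(⅓) = (O² + 18*O) + 4 = 4 + O² + 18*O)
(-r(-13, -8) + B(13)) - 241 = (-(-13)*(-8) + (4 + 13² + 18*13)) - 241 = (-1*104 + (4 + 169 + 234)) - 241 = (-104 + 407) - 241 = 303 - 241 = 62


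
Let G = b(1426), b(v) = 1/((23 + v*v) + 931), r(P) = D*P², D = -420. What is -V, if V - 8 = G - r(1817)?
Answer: -2820992288108841/2034430 ≈ -1.3866e+9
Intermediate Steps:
r(P) = -420*P²
b(v) = 1/(954 + v²) (b(v) = 1/((23 + v²) + 931) = 1/(954 + v²))
G = 1/2034430 (G = 1/(954 + 1426²) = 1/(954 + 2033476) = 1/2034430 ≈ 4.9154e-7)
V = 2820992288108841/2034430 (V = 8 + (1/2034430 - (-420)*1817²) = 8 + (1/2034430 - (-420)*3301489) = 8 + (1/2034430 - 1*(-1386625380)) = 8 + (1/2034430 + 1386625380) = 8 + 2820992271833401/2034430 = 2820992288108841/2034430 ≈ 1.3866e+9)
-V = -1*2820992288108841/2034430 = -2820992288108841/2034430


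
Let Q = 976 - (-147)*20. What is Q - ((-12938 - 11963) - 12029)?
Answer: 40846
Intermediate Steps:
Q = 3916 (Q = 976 - 1*(-2940) = 976 + 2940 = 3916)
Q - ((-12938 - 11963) - 12029) = 3916 - ((-12938 - 11963) - 12029) = 3916 - (-24901 - 12029) = 3916 - 1*(-36930) = 3916 + 36930 = 40846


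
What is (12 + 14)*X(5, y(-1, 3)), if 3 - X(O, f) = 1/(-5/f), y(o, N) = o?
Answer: 364/5 ≈ 72.800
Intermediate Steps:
X(O, f) = 3 + f/5 (X(O, f) = 3 - 1/((-5/f)) = 3 - (-1)*f/5 = 3 + f/5)
(12 + 14)*X(5, y(-1, 3)) = (12 + 14)*(3 + (⅕)*(-1)) = 26*(3 - ⅕) = 26*(14/5) = 364/5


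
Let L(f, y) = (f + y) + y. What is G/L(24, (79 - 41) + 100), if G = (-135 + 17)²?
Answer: 3481/75 ≈ 46.413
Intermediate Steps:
L(f, y) = f + 2*y
G = 13924 (G = (-118)² = 13924)
G/L(24, (79 - 41) + 100) = 13924/(24 + 2*((79 - 41) + 100)) = 13924/(24 + 2*(38 + 100)) = 13924/(24 + 2*138) = 13924/(24 + 276) = 13924/300 = 13924*(1/300) = 3481/75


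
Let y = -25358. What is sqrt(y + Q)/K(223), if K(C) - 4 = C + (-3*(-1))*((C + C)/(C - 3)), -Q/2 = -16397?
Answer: 2860*sqrt(11)/25639 ≈ 0.36997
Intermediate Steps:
Q = 32794 (Q = -2*(-16397) = 32794)
K(C) = 4 + C + 6*C/(-3 + C) (K(C) = 4 + (C + (-3*(-1))*((C + C)/(C - 3))) = 4 + (C + 3*((2*C)/(-3 + C))) = 4 + (C + 3*(2*C/(-3 + C))) = 4 + (C + 6*C/(-3 + C)) = 4 + C + 6*C/(-3 + C))
sqrt(y + Q)/K(223) = sqrt(-25358 + 32794)/(((-12 + 223**2 + 7*223)/(-3 + 223))) = sqrt(7436)/(((-12 + 49729 + 1561)/220)) = (26*sqrt(11))/(((1/220)*51278)) = (26*sqrt(11))/(25639/110) = (26*sqrt(11))*(110/25639) = 2860*sqrt(11)/25639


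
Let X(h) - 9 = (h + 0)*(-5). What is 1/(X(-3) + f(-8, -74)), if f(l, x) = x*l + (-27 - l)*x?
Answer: 1/2022 ≈ 0.00049456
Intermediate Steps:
X(h) = 9 - 5*h (X(h) = 9 + (h + 0)*(-5) = 9 + h*(-5) = 9 - 5*h)
f(l, x) = l*x + x*(-27 - l)
1/(X(-3) + f(-8, -74)) = 1/((9 - 5*(-3)) - 27*(-74)) = 1/((9 + 15) + 1998) = 1/(24 + 1998) = 1/2022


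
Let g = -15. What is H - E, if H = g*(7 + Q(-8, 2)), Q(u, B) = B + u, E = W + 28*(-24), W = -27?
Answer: 684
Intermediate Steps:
E = -699 (E = -27 + 28*(-24) = -27 - 672 = -699)
H = -15 (H = -15*(7 + (2 - 8)) = -15*(7 - 6) = -15*1 = -15)
H - E = -15 - 1*(-699) = -15 + 699 = 684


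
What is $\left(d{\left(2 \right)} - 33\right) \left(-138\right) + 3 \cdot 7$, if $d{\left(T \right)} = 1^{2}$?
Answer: $4437$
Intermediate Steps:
$d{\left(T \right)} = 1$
$\left(d{\left(2 \right)} - 33\right) \left(-138\right) + 3 \cdot 7 = \left(1 - 33\right) \left(-138\right) + 3 \cdot 7 = \left(-32\right) \left(-138\right) + 21 = 4416 + 21 = 4437$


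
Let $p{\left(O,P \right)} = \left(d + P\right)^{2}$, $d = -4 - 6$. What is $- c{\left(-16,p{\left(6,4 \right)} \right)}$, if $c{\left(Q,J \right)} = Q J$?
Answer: $576$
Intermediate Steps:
$d = -10$ ($d = -4 - 6 = -10$)
$p{\left(O,P \right)} = \left(-10 + P\right)^{2}$
$c{\left(Q,J \right)} = J Q$
$- c{\left(-16,p{\left(6,4 \right)} \right)} = - \left(-10 + 4\right)^{2} \left(-16\right) = - \left(-6\right)^{2} \left(-16\right) = - 36 \left(-16\right) = \left(-1\right) \left(-576\right) = 576$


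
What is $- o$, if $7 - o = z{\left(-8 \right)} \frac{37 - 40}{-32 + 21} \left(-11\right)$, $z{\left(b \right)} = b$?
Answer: $17$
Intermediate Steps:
$o = -17$ ($o = 7 - - 8 \frac{37 - 40}{-32 + 21} \left(-11\right) = 7 - - 8 \left(- \frac{3}{-11}\right) \left(-11\right) = 7 - - 8 \left(\left(-3\right) \left(- \frac{1}{11}\right)\right) \left(-11\right) = 7 - \left(-8\right) \frac{3}{11} \left(-11\right) = 7 - \left(- \frac{24}{11}\right) \left(-11\right) = 7 - 24 = -17$)
$- o = \left(-1\right) \left(-17\right) = 17$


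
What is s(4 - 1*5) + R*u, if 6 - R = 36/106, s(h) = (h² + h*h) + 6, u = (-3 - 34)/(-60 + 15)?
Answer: 2012/159 ≈ 12.654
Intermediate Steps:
u = 37/45 (u = -37/(-45) = -37*(-1/45) = 37/45 ≈ 0.82222)
s(h) = 6 + 2*h² (s(h) = (h² + h²) + 6 = 2*h² + 6 = 6 + 2*h²)
R = 300/53 (R = 6 - 36/106 = 6 - 1*18/53 = 6 - 18/53 = 300/53 ≈ 5.6604)
s(4 - 1*5) + R*u = (6 + 2*(4 - 1*5)²) + (300/53)*(37/45) = (6 + 2*(4 - 5)²) + 740/159 = (6 + 2*(-1)²) + 740/159 = (6 + 2*1) + 740/159 = (6 + 2) + 740/159 = 8 + 740/159 = 2012/159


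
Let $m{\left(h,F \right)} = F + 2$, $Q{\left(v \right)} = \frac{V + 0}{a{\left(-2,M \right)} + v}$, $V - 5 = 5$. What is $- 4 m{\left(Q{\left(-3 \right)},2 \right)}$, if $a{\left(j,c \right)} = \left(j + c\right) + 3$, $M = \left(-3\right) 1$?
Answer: $-16$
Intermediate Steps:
$V = 10$ ($V = 5 + 5 = 10$)
$M = -3$
$a{\left(j,c \right)} = 3 + c + j$ ($a{\left(j,c \right)} = \left(c + j\right) + 3 = 3 + c + j$)
$Q{\left(v \right)} = \frac{10}{-2 + v}$ ($Q{\left(v \right)} = \frac{10 + 0}{\left(3 - 3 - 2\right) + v} = \frac{10}{-2 + v}$)
$m{\left(h,F \right)} = 2 + F$
$- 4 m{\left(Q{\left(-3 \right)},2 \right)} = - 4 \left(2 + 2\right) = \left(-4\right) 4 = -16$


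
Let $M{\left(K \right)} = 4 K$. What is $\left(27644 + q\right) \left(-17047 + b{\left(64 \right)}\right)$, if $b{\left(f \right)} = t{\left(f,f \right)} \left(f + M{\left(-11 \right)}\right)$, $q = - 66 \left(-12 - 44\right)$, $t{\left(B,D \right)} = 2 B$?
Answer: $-454022580$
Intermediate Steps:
$q = 3696$ ($q = \left(-66\right) \left(-56\right) = 3696$)
$b{\left(f \right)} = 2 f \left(-44 + f\right)$ ($b{\left(f \right)} = 2 f \left(f + 4 \left(-11\right)\right) = 2 f \left(f - 44\right) = 2 f \left(-44 + f\right)$)
$\left(27644 + q\right) \left(-17047 + b{\left(64 \right)}\right) = \left(27644 + 3696\right) \left(-17047 + 2 \cdot 64 \left(-44 + 64\right)\right) = 31340 \left(-17047 + 2 \cdot 64 \cdot 20\right) = 31340 \left(-17047 + 2560\right) = 31340 \left(-14487\right) = -454022580$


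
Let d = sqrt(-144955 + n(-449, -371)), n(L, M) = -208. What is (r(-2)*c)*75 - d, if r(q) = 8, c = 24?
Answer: 14400 - I*sqrt(145163) ≈ 14400.0 - 381.0*I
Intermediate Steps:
d = I*sqrt(145163) (d = sqrt(-144955 - 208) = sqrt(-145163) = I*sqrt(145163) ≈ 381.0*I)
(r(-2)*c)*75 - d = (8*24)*75 - I*sqrt(145163) = 192*75 - I*sqrt(145163) = 14400 - I*sqrt(145163)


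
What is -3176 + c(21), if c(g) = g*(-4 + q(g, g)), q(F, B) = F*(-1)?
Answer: -3701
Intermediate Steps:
q(F, B) = -F
c(g) = g*(-4 - g)
-3176 + c(21) = -3176 - 1*21*(4 + 21) = -3176 - 1*21*25 = -3176 - 525 = -3701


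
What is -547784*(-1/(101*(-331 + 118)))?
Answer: -547784/21513 ≈ -25.463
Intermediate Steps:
-547784*(-1/(101*(-331 + 118))) = -547784/((-101*(-213))) = -547784/21513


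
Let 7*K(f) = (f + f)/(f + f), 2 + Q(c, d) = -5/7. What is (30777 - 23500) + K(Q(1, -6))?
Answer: 50940/7 ≈ 7277.1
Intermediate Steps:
Q(c, d) = -19/7 (Q(c, d) = -2 - 5/7 = -19/7)
K(f) = 1/7 (K(f) = ((f + f)/(f + f))/7 = ((2*f)/((2*f)))/7 = ((2*f)*(1/(2*f)))/7 = (1/7)*1 = 1/7)
(30777 - 23500) + K(Q(1, -6)) = (30777 - 23500) + 1/7 = 7277 + 1/7 = 50940/7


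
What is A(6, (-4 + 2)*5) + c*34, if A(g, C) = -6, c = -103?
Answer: -3508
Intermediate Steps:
A(6, (-4 + 2)*5) + c*34 = -6 - 103*34 = -6 - 3502 = -3508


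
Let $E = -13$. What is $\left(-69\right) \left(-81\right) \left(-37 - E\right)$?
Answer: $-134136$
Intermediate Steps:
$\left(-69\right) \left(-81\right) \left(-37 - E\right) = \left(-69\right) \left(-81\right) \left(-37 - -13\right) = 5589 \left(-37 + 13\right) = 5589 \left(-24\right) = -134136$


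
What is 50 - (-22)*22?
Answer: 534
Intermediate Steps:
50 - (-22)*22 = 50 - 22*(-22) = 50 + 484 = 534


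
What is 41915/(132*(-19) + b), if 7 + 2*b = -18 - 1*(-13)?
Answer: -41915/2514 ≈ -16.673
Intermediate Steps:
b = -6 (b = -7/2 + (-18 - 1*(-13))/2 = -7/2 + (-18 + 13)/2 = -7/2 + (½)*(-5) = -7/2 - 5/2 = -6)
41915/(132*(-19) + b) = 41915/(132*(-19) - 6) = 41915/(-2508 - 6) = 41915/(-2514) = 41915*(-1/2514) = -41915/2514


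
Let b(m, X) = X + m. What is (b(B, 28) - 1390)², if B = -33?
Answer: 1946025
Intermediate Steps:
(b(B, 28) - 1390)² = ((28 - 33) - 1390)² = (-5 - 1390)² = (-1395)² = 1946025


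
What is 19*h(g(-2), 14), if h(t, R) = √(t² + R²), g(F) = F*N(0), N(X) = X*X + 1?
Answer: 190*√2 ≈ 268.70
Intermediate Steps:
N(X) = 1 + X² (N(X) = X² + 1 = 1 + X²)
g(F) = F (g(F) = F*(1 + 0²) = F*(1 + 0) = F*1 = F)
h(t, R) = √(R² + t²)
19*h(g(-2), 14) = 19*√(14² + (-2)²) = 19*√(196 + 4) = 19*√200 = 19*(10*√2) = 190*√2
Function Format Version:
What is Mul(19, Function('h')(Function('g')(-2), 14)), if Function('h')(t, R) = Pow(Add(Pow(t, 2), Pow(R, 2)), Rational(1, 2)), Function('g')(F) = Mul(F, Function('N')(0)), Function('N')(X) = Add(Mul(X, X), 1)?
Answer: Mul(190, Pow(2, Rational(1, 2))) ≈ 268.70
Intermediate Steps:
Function('N')(X) = Add(1, Pow(X, 2)) (Function('N')(X) = Add(Pow(X, 2), 1) = Add(1, Pow(X, 2)))
Function('g')(F) = F (Function('g')(F) = Mul(F, Add(1, Pow(0, 2))) = Mul(F, Add(1, 0)) = Mul(F, 1) = F)
Function('h')(t, R) = Pow(Add(Pow(R, 2), Pow(t, 2)), Rational(1, 2))
Mul(19, Function('h')(Function('g')(-2), 14)) = Mul(19, Pow(Add(Pow(14, 2), Pow(-2, 2)), Rational(1, 2))) = Mul(19, Pow(Add(196, 4), Rational(1, 2))) = Mul(19, Pow(200, Rational(1, 2))) = Mul(19, Mul(10, Pow(2, Rational(1, 2)))) = Mul(190, Pow(2, Rational(1, 2)))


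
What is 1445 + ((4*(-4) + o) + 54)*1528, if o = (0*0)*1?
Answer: 59509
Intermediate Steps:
o = 0 (o = 0*1 = 0)
1445 + ((4*(-4) + o) + 54)*1528 = 1445 + ((4*(-4) + 0) + 54)*1528 = 1445 + ((-16 + 0) + 54)*1528 = 1445 + (-16 + 54)*1528 = 1445 + 38*1528 = 1445 + 58064 = 59509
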